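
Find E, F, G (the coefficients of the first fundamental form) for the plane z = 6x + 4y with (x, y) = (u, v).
E = 37;  F = 24;  G = 17

Compute partials: r_u = (1, 0, 6), r_v = (0, 1, 4). Then
  E = r_u · r_u = 37,
  F = r_u · r_v = 24,
  G = r_v · r_v = 17.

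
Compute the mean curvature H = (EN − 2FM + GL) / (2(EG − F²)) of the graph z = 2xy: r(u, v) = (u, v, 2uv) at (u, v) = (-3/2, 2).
H = 6*sqrt(26)/169

With E = 4*v^2 + 1, F = 4*u*v, G = 4*u^2 + 1, L = 0, M = 2/sqrt(4*u^2 + 4*v^2 + 1), N = 0, assemble
  H = (EN − 2FM + GL) / (2(EG − F²)) = -8*u*v/(4*u^2 + 4*v^2 + 1)^(3/2).
At (u, v) = (-3/2, 2): H = 6*sqrt(26)/169.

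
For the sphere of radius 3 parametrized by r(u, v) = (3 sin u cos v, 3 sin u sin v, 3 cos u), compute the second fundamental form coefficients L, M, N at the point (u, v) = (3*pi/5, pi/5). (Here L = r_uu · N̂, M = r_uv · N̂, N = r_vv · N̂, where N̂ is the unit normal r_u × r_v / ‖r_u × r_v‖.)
L = -3;  M = 0;  N = -15/8 - 3*sqrt(5)/8

Compute the unit normal N̂(u, v) = (sin(u)^2*cos(v)/Abs(sin(u)), sin(u)^2*sin(v)/Abs(sin(u)), sin(2*u)/(2*Abs(sin(u)))), and the second partials r_uu, r_uv, r_vv. Take dot products:
  L(u, v) = r_uu · N̂ = -3*sin(u)/Abs(sin(u)),
  M(u, v) = r_uv · N̂ = 0,
  N(u, v) = r_vv · N̂ = -3*sin(u)^3/Abs(sin(u)).
Evaluating at (u, v) = (3*pi/5, pi/5):
  L = -3, M = 0, N = -15/8 - 3*sqrt(5)/8.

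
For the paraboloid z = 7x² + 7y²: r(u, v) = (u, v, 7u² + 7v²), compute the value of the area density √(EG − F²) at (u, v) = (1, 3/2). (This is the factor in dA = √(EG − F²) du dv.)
√(EG − F²)|_{(1, 3/2)} = sqrt(638)

E = 196*u^2 + 1, F = 196*u*v, G = 196*v^2 + 1, so EG − F² = 196*u^2 + 196*v^2 + 1. Taking the positive square root: √(EG − F²) = sqrt(196*u^2 + 196*v^2 + 1). At (u, v) = (1, 3/2): sqrt(638).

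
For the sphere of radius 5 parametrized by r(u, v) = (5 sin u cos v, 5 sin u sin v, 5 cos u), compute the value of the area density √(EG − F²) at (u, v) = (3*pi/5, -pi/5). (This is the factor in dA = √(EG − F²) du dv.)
√(EG − F²)|_{(3*pi/5, -pi/5)} = 25*sqrt(2*sqrt(5) + 10)/4

E = 25, F = 0, G = 25*sin(u)^2, so EG − F² = 625*sin(u)^2. Taking the positive square root: √(EG − F²) = 25*Abs(sin(u)). At (u, v) = (3*pi/5, -pi/5): 25*sqrt(2*sqrt(5) + 10)/4.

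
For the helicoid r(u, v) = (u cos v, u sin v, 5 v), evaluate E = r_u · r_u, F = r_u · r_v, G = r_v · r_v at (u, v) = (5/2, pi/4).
E = 1;  F = 0;  G = 125/4

Partials: r_u = (cos(v), sin(v), 0), r_v = (-u*sin(v), u*cos(v), 5). As functions of (u, v):
  E = r_u · r_u = 1,
  F = r_u · r_v = 0,
  G = r_v · r_v = u^2 + 25.
Evaluating at (u, v) = (5/2, pi/4): E = 1, F = 0, G = 125/4.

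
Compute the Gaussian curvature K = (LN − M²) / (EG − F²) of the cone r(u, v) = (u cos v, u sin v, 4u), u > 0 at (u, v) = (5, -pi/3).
K = 0

Coefficients of the first fundamental form: E = 17, F = 0, G = u^2.
Coefficients of the second fundamental form: L = 0, M = 0, N = 4*sqrt(17)*u^2/(17*Abs(u)).
Assemble K = (LN − M²)/(EG − F²) = 0. At (u, v) = (5, -pi/3): K = 0.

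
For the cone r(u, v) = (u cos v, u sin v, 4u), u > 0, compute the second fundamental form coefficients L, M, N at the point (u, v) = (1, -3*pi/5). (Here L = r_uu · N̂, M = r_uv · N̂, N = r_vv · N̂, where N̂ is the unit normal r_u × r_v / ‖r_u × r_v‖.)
L = 0;  M = 0;  N = 4*sqrt(17)/17

Compute the unit normal N̂(u, v) = (-4*sqrt(17)*u*cos(v)/(17*Abs(u)), -4*sqrt(17)*u*sin(v)/(17*Abs(u)), sqrt(17)*u/(17*Abs(u))), and the second partials r_uu, r_uv, r_vv. Take dot products:
  L(u, v) = r_uu · N̂ = 0,
  M(u, v) = r_uv · N̂ = 0,
  N(u, v) = r_vv · N̂ = 4*sqrt(17)*u^2/(17*Abs(u)).
Evaluating at (u, v) = (1, -3*pi/5):
  L = 0, M = 0, N = 4*sqrt(17)/17.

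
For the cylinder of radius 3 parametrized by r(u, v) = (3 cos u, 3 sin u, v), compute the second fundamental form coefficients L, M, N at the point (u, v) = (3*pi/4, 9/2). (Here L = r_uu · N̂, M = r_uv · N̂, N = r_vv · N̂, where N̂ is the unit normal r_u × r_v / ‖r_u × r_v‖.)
L = -3;  M = 0;  N = 0

Compute the unit normal N̂(u, v) = (cos(u), sin(u), 0), and the second partials r_uu, r_uv, r_vv. Take dot products:
  L(u, v) = r_uu · N̂ = -3,
  M(u, v) = r_uv · N̂ = 0,
  N(u, v) = r_vv · N̂ = 0.
Evaluating at (u, v) = (3*pi/4, 9/2):
  L = -3, M = 0, N = 0.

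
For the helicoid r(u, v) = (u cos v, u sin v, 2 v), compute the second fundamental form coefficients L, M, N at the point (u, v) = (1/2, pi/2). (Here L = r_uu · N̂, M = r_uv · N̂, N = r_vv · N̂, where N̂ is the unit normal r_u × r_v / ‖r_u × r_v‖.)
L = 0;  M = -4*sqrt(17)/17;  N = 0

Compute the unit normal N̂(u, v) = (2*sin(v)/sqrt(u^2 + 4), -2*cos(v)/sqrt(u^2 + 4), u/sqrt(u^2 + 4)), and the second partials r_uu, r_uv, r_vv. Take dot products:
  L(u, v) = r_uu · N̂ = 0,
  M(u, v) = r_uv · N̂ = -2/sqrt(u^2 + 4),
  N(u, v) = r_vv · N̂ = 0.
Evaluating at (u, v) = (1/2, pi/2):
  L = 0, M = -4*sqrt(17)/17, N = 0.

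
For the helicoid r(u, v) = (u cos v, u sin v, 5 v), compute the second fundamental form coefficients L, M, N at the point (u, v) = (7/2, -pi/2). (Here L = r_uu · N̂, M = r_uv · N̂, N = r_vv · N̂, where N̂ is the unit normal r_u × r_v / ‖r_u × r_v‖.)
L = 0;  M = -10*sqrt(149)/149;  N = 0

Compute the unit normal N̂(u, v) = (5*sin(v)/sqrt(u^2 + 25), -5*cos(v)/sqrt(u^2 + 25), u/sqrt(u^2 + 25)), and the second partials r_uu, r_uv, r_vv. Take dot products:
  L(u, v) = r_uu · N̂ = 0,
  M(u, v) = r_uv · N̂ = -5/sqrt(u^2 + 25),
  N(u, v) = r_vv · N̂ = 0.
Evaluating at (u, v) = (7/2, -pi/2):
  L = 0, M = -10*sqrt(149)/149, N = 0.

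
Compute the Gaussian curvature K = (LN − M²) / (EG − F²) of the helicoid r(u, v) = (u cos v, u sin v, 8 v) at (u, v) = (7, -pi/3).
K = -64/12769

Coefficients of the first fundamental form: E = 1, F = 0, G = u^2 + 64.
Coefficients of the second fundamental form: L = 0, M = -8/sqrt(u^2 + 64), N = 0.
Assemble K = (LN − M²)/(EG − F²) = -64/(u^2 + 64)^2. At (u, v) = (7, -pi/3): K = -64/12769.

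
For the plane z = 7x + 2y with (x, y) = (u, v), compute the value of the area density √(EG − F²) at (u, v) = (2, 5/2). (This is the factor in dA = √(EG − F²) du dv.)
√(EG − F²)|_{(2, 5/2)} = 3*sqrt(6)

E = 50, F = 14, G = 5, so EG − F² = 54. Taking the positive square root: √(EG − F²) = 3*sqrt(6). At (u, v) = (2, 5/2): 3*sqrt(6).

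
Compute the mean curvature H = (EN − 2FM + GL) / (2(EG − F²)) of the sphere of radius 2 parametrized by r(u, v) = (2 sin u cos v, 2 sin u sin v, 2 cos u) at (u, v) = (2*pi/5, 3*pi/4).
H = -1/2

With E = 4, F = 0, G = 4*sin(u)^2, L = -2*sin(u)/Abs(sin(u)), M = 0, N = -2*sin(u)^3/Abs(sin(u)), assemble
  H = (EN − 2FM + GL) / (2(EG − F²)) = -sin(u)/(2*Abs(sin(u))).
At (u, v) = (2*pi/5, 3*pi/4): H = -1/2.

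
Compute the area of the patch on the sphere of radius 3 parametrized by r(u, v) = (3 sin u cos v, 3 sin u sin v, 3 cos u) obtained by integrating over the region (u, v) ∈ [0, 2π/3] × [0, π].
Area = 27*pi/2

Area = ∫∫ √(EG − F²) du dv with √(EG − F²) = 9*Abs(sin(u)). Integrating over [0, 2π/3] × [0, π] gives 27*pi/2.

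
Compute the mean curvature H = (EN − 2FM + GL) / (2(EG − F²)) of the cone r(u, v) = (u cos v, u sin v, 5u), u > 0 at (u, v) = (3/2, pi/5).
H = 5*sqrt(26)/78

With E = 26, F = 0, G = u^2, L = 0, M = 0, N = 5*sqrt(26)*u^2/(26*Abs(u)), assemble
  H = (EN − 2FM + GL) / (2(EG − F²)) = 5*sqrt(26)/(52*Abs(u)).
At (u, v) = (3/2, pi/5): H = 5*sqrt(26)/78.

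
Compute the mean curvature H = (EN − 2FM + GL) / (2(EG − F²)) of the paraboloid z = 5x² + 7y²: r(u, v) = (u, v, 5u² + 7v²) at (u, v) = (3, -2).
H = 10232*sqrt(1685)/2839225

With E = 100*u^2 + 1, F = 140*u*v, G = 196*v^2 + 1, L = 10/sqrt(100*u^2 + 196*v^2 + 1), M = 0, N = 14/sqrt(100*u^2 + 196*v^2 + 1), assemble
  H = (EN − 2FM + GL) / (2(EG − F²)) = 4*(175*u^2 + 245*v^2 + 3)/(100*u^2 + 196*v^2 + 1)^(3/2).
At (u, v) = (3, -2): H = 10232*sqrt(1685)/2839225.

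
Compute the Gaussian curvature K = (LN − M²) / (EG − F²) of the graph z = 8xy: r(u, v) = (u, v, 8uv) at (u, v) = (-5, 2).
K = -64/3448449

Coefficients of the first fundamental form: E = 64*v^2 + 1, F = 64*u*v, G = 64*u^2 + 1.
Coefficients of the second fundamental form: L = 0, M = 8/sqrt(64*u^2 + 64*v^2 + 1), N = 0.
Assemble K = (LN − M²)/(EG − F²) = -64/(4096*u^4 + 8192*u^2*v^2 + 128*u^2 + 4096*v^4 + 128*v^2 + 1). At (u, v) = (-5, 2): K = -64/3448449.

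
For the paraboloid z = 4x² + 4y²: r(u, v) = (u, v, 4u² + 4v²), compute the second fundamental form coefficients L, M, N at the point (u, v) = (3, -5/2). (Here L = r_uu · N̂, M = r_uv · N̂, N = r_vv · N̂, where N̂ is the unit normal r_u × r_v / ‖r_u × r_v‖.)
L = 8*sqrt(977)/977;  M = 0;  N = 8*sqrt(977)/977

Compute the unit normal N̂(u, v) = (-8*u/sqrt(64*u^2 + 64*v^2 + 1), -8*v/sqrt(64*u^2 + 64*v^2 + 1), 1/sqrt(64*u^2 + 64*v^2 + 1)), and the second partials r_uu, r_uv, r_vv. Take dot products:
  L(u, v) = r_uu · N̂ = 8/sqrt(64*u^2 + 64*v^2 + 1),
  M(u, v) = r_uv · N̂ = 0,
  N(u, v) = r_vv · N̂ = 8/sqrt(64*u^2 + 64*v^2 + 1).
Evaluating at (u, v) = (3, -5/2):
  L = 8*sqrt(977)/977, M = 0, N = 8*sqrt(977)/977.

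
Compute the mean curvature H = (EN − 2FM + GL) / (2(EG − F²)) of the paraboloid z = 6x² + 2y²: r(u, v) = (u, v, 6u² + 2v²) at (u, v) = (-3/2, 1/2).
H = 680*sqrt(329)/108241

With E = 144*u^2 + 1, F = 48*u*v, G = 16*v^2 + 1, L = 12/sqrt(144*u^2 + 16*v^2 + 1), M = 0, N = 4/sqrt(144*u^2 + 16*v^2 + 1), assemble
  H = (EN − 2FM + GL) / (2(EG − F²)) = 8*(36*u^2 + 12*v^2 + 1)/(144*u^2 + 16*v^2 + 1)^(3/2).
At (u, v) = (-3/2, 1/2): H = 680*sqrt(329)/108241.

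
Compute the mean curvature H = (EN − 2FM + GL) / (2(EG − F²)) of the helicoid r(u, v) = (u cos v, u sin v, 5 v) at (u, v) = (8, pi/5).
H = 0

With E = 1, F = 0, G = u^2 + 25, L = 0, M = -5/sqrt(u^2 + 25), N = 0, assemble
  H = (EN − 2FM + GL) / (2(EG − F²)) = 0.
At (u, v) = (8, pi/5): H = 0.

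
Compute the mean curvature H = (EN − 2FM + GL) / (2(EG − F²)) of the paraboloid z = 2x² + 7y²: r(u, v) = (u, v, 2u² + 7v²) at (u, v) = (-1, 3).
H = 3649*sqrt(1781)/3171961

With E = 16*u^2 + 1, F = 56*u*v, G = 196*v^2 + 1, L = 4/sqrt(16*u^2 + 196*v^2 + 1), M = 0, N = 14/sqrt(16*u^2 + 196*v^2 + 1), assemble
  H = (EN − 2FM + GL) / (2(EG − F²)) = (112*u^2 + 392*v^2 + 9)/(16*u^2 + 196*v^2 + 1)^(3/2).
At (u, v) = (-1, 3): H = 3649*sqrt(1781)/3171961.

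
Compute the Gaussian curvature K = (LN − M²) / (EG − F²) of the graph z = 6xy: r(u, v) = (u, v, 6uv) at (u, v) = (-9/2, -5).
K = -9/664225

Coefficients of the first fundamental form: E = 36*v^2 + 1, F = 36*u*v, G = 36*u^2 + 1.
Coefficients of the second fundamental form: L = 0, M = 6/sqrt(36*u^2 + 36*v^2 + 1), N = 0.
Assemble K = (LN − M²)/(EG − F²) = -36/(1296*u^4 + 2592*u^2*v^2 + 72*u^2 + 1296*v^4 + 72*v^2 + 1). At (u, v) = (-9/2, -5): K = -9/664225.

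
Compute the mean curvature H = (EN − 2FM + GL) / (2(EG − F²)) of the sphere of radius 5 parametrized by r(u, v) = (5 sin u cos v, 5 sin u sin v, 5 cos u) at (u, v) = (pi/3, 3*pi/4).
H = -1/5

With E = 25, F = 0, G = 25*sin(u)^2, L = -5*sin(u)/Abs(sin(u)), M = 0, N = -5*sin(u)^3/Abs(sin(u)), assemble
  H = (EN − 2FM + GL) / (2(EG − F²)) = -sin(u)/(5*Abs(sin(u))).
At (u, v) = (pi/3, 3*pi/4): H = -1/5.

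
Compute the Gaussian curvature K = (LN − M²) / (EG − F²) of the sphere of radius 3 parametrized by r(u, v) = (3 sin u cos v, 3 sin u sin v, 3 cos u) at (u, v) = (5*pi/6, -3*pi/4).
K = 1/9

Coefficients of the first fundamental form: E = 9, F = 0, G = 9*sin(u)^2.
Coefficients of the second fundamental form: L = -3*sin(u)/Abs(sin(u)), M = 0, N = -3*sin(u)^3/Abs(sin(u)).
Assemble K = (LN − M²)/(EG − F²) = 1/9. At (u, v) = (5*pi/6, -3*pi/4): K = 1/9.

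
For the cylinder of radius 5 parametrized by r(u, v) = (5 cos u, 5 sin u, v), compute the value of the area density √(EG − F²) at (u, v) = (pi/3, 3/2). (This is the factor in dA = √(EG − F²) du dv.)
√(EG − F²)|_{(pi/3, 3/2)} = 5

E = 25, F = 0, G = 1, so EG − F² = 25. Taking the positive square root: √(EG − F²) = 5. At (u, v) = (pi/3, 3/2): 5.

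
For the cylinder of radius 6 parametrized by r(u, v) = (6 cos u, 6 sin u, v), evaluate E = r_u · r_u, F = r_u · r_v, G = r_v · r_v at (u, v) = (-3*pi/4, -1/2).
E = 36;  F = 0;  G = 1

Partials: r_u = (-6*sin(u), 6*cos(u), 0), r_v = (0, 0, 1). As functions of (u, v):
  E = r_u · r_u = 36,
  F = r_u · r_v = 0,
  G = r_v · r_v = 1.
Evaluating at (u, v) = (-3*pi/4, -1/2): E = 36, F = 0, G = 1.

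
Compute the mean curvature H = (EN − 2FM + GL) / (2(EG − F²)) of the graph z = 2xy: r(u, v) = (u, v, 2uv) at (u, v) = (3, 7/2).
H = -21*sqrt(86)/1849

With E = 4*v^2 + 1, F = 4*u*v, G = 4*u^2 + 1, L = 0, M = 2/sqrt(4*u^2 + 4*v^2 + 1), N = 0, assemble
  H = (EN − 2FM + GL) / (2(EG − F²)) = -8*u*v/(4*u^2 + 4*v^2 + 1)^(3/2).
At (u, v) = (3, 7/2): H = -21*sqrt(86)/1849.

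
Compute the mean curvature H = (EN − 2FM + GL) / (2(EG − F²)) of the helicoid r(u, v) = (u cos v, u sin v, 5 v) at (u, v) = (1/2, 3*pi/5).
H = 0

With E = 1, F = 0, G = u^2 + 25, L = 0, M = -5/sqrt(u^2 + 25), N = 0, assemble
  H = (EN − 2FM + GL) / (2(EG − F²)) = 0.
At (u, v) = (1/2, 3*pi/5): H = 0.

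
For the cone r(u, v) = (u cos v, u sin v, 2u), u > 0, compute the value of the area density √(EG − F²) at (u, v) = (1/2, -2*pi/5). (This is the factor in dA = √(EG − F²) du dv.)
√(EG − F²)|_{(1/2, -2*pi/5)} = sqrt(5)/2

E = 5, F = 0, G = u^2, so EG − F² = 5*u^2. Taking the positive square root: √(EG − F²) = sqrt(5)*Abs(u). At (u, v) = (1/2, -2*pi/5): sqrt(5)/2.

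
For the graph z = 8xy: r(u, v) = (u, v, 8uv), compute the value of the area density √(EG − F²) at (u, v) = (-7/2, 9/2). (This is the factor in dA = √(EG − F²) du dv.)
√(EG − F²)|_{(-7/2, 9/2)} = sqrt(2081)

E = 64*v^2 + 1, F = 64*u*v, G = 64*u^2 + 1, so EG − F² = 64*u^2 + 64*v^2 + 1. Taking the positive square root: √(EG − F²) = sqrt(64*u^2 + 64*v^2 + 1). At (u, v) = (-7/2, 9/2): sqrt(2081).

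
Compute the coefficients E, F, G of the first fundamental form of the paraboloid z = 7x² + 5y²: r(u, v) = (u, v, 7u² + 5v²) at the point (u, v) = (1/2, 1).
E = 50;  F = 70;  G = 101

Partials: r_u = (1, 0, 14*u), r_v = (0, 1, 10*v). As functions of (u, v):
  E = r_u · r_u = 196*u^2 + 1,
  F = r_u · r_v = 140*u*v,
  G = r_v · r_v = 100*v^2 + 1.
Evaluating at (u, v) = (1/2, 1): E = 50, F = 70, G = 101.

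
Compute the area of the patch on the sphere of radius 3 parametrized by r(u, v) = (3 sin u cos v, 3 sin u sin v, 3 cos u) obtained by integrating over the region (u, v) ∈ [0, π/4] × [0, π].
Area = 9*pi*(2 - sqrt(2))/2

Area = ∫∫ √(EG − F²) du dv with √(EG − F²) = 9*Abs(sin(u)). Integrating over [0, π/4] × [0, π] gives 9*pi*(2 - sqrt(2))/2.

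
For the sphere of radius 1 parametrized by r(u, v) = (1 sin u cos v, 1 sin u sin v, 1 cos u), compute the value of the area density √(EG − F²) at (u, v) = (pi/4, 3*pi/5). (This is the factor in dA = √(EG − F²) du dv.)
√(EG − F²)|_{(pi/4, 3*pi/5)} = sqrt(2)/2

E = 1, F = 0, G = sin(u)^2, so EG − F² = sin(u)^2. Taking the positive square root: √(EG − F²) = Abs(sin(u)). At (u, v) = (pi/4, 3*pi/5): sqrt(2)/2.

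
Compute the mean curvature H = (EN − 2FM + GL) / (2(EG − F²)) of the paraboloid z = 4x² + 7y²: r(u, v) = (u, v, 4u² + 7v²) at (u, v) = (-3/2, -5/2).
H = 5919*sqrt(1370)/1876900

With E = 64*u^2 + 1, F = 112*u*v, G = 196*v^2 + 1, L = 8/sqrt(64*u^2 + 196*v^2 + 1), M = 0, N = 14/sqrt(64*u^2 + 196*v^2 + 1), assemble
  H = (EN − 2FM + GL) / (2(EG − F²)) = (448*u^2 + 784*v^2 + 11)/(64*u^2 + 196*v^2 + 1)^(3/2).
At (u, v) = (-3/2, -5/2): H = 5919*sqrt(1370)/1876900.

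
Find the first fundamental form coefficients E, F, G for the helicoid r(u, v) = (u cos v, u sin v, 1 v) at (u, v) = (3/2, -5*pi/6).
E = 1;  F = 0;  G = 13/4

Partials: r_u = (cos(v), sin(v), 0), r_v = (-u*sin(v), u*cos(v), 1). As functions of (u, v):
  E = r_u · r_u = 1,
  F = r_u · r_v = 0,
  G = r_v · r_v = u^2 + 1.
Evaluating at (u, v) = (3/2, -5*pi/6): E = 1, F = 0, G = 13/4.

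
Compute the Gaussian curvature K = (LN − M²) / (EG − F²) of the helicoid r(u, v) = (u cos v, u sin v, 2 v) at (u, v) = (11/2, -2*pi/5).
K = -64/18769

Coefficients of the first fundamental form: E = 1, F = 0, G = u^2 + 4.
Coefficients of the second fundamental form: L = 0, M = -2/sqrt(u^2 + 4), N = 0.
Assemble K = (LN − M²)/(EG − F²) = -4/(u^2 + 4)^2. At (u, v) = (11/2, -2*pi/5): K = -64/18769.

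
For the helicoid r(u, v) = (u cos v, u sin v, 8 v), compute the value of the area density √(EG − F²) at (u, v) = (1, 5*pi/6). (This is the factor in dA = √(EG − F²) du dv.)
√(EG − F²)|_{(1, 5*pi/6)} = sqrt(65)

E = 1, F = 0, G = u^2 + 64, so EG − F² = u^2 + 64. Taking the positive square root: √(EG − F²) = sqrt(u^2 + 64). At (u, v) = (1, 5*pi/6): sqrt(65).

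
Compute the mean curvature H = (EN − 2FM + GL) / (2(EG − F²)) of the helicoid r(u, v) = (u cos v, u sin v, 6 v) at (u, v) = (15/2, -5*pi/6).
H = 0

With E = 1, F = 0, G = u^2 + 36, L = 0, M = -6/sqrt(u^2 + 36), N = 0, assemble
  H = (EN − 2FM + GL) / (2(EG − F²)) = 0.
At (u, v) = (15/2, -5*pi/6): H = 0.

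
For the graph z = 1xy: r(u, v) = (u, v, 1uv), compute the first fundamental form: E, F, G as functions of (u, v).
E = v^2 + 1;  F = u*v;  G = u^2 + 1

Compute partials: r_u = (1, 0, v), r_v = (0, 1, u). Then
  E = r_u · r_u = v^2 + 1,
  F = r_u · r_v = u*v,
  G = r_v · r_v = u^2 + 1.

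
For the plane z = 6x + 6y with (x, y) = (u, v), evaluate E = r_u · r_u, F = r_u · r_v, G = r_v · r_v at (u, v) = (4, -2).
E = 37;  F = 36;  G = 37

Partials: r_u = (1, 0, 6), r_v = (0, 1, 6). As functions of (u, v):
  E = r_u · r_u = 37,
  F = r_u · r_v = 36,
  G = r_v · r_v = 37.
Evaluating at (u, v) = (4, -2): E = 37, F = 36, G = 37.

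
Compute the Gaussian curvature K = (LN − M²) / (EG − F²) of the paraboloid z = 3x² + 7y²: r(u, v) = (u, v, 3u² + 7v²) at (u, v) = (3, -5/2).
K = 21/600625

Coefficients of the first fundamental form: E = 36*u^2 + 1, F = 84*u*v, G = 196*v^2 + 1.
Coefficients of the second fundamental form: L = 6/sqrt(36*u^2 + 196*v^2 + 1), M = 0, N = 14/sqrt(36*u^2 + 196*v^2 + 1).
Assemble K = (LN − M²)/(EG − F²) = 84/(1296*u^4 + 14112*u^2*v^2 + 72*u^2 + 38416*v^4 + 392*v^2 + 1). At (u, v) = (3, -5/2): K = 21/600625.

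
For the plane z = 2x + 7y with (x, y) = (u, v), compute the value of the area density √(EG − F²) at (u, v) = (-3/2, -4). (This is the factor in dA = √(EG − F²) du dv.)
√(EG − F²)|_{(-3/2, -4)} = 3*sqrt(6)

E = 5, F = 14, G = 50, so EG − F² = 54. Taking the positive square root: √(EG − F²) = 3*sqrt(6). At (u, v) = (-3/2, -4): 3*sqrt(6).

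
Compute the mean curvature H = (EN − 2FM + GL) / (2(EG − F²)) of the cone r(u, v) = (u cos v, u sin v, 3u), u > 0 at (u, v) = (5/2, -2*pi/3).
H = 3*sqrt(10)/50

With E = 10, F = 0, G = u^2, L = 0, M = 0, N = 3*sqrt(10)*u^2/(10*Abs(u)), assemble
  H = (EN − 2FM + GL) / (2(EG − F²)) = 3*sqrt(10)/(20*Abs(u)).
At (u, v) = (5/2, -2*pi/3): H = 3*sqrt(10)/50.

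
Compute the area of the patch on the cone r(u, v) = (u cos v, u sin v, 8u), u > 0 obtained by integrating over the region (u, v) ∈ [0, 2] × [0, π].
Area = 2*sqrt(65)*pi

Area = ∫∫ √(EG − F²) du dv with √(EG − F²) = sqrt(65)*Abs(u). Integrating over [0, 2] × [0, π] gives 2*sqrt(65)*pi.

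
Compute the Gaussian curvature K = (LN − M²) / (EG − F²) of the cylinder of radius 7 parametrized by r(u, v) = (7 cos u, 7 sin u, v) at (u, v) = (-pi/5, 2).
K = 0

Coefficients of the first fundamental form: E = 49, F = 0, G = 1.
Coefficients of the second fundamental form: L = -7, M = 0, N = 0.
Assemble K = (LN − M²)/(EG − F²) = 0. At (u, v) = (-pi/5, 2): K = 0.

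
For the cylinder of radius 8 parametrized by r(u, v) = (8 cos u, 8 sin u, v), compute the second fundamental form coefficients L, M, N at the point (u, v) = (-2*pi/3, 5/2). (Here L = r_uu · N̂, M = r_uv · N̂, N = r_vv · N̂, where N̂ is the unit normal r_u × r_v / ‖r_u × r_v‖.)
L = -8;  M = 0;  N = 0

Compute the unit normal N̂(u, v) = (cos(u), sin(u), 0), and the second partials r_uu, r_uv, r_vv. Take dot products:
  L(u, v) = r_uu · N̂ = -8,
  M(u, v) = r_uv · N̂ = 0,
  N(u, v) = r_vv · N̂ = 0.
Evaluating at (u, v) = (-2*pi/3, 5/2):
  L = -8, M = 0, N = 0.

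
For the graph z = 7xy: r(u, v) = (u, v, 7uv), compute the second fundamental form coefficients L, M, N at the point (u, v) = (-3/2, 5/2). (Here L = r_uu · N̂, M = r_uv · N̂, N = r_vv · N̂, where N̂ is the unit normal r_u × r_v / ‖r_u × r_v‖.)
L = 0;  M = 7*sqrt(1670)/835;  N = 0

Compute the unit normal N̂(u, v) = (-7*v/sqrt(49*u^2 + 49*v^2 + 1), -7*u/sqrt(49*u^2 + 49*v^2 + 1), 1/sqrt(49*u^2 + 49*v^2 + 1)), and the second partials r_uu, r_uv, r_vv. Take dot products:
  L(u, v) = r_uu · N̂ = 0,
  M(u, v) = r_uv · N̂ = 7/sqrt(49*u^2 + 49*v^2 + 1),
  N(u, v) = r_vv · N̂ = 0.
Evaluating at (u, v) = (-3/2, 5/2):
  L = 0, M = 7*sqrt(1670)/835, N = 0.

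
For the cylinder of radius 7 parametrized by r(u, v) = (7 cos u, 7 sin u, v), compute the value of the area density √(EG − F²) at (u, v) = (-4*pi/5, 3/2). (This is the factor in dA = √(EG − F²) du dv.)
√(EG − F²)|_{(-4*pi/5, 3/2)} = 7

E = 49, F = 0, G = 1, so EG − F² = 49. Taking the positive square root: √(EG − F²) = 7. At (u, v) = (-4*pi/5, 3/2): 7.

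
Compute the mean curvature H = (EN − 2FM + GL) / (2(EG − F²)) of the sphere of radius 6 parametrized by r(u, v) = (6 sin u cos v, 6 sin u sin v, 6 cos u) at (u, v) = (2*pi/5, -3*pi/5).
H = -1/6

With E = 36, F = 0, G = 36*sin(u)^2, L = -6*sin(u)/Abs(sin(u)), M = 0, N = -6*sin(u)^3/Abs(sin(u)), assemble
  H = (EN − 2FM + GL) / (2(EG − F²)) = -sin(u)/(6*Abs(sin(u))).
At (u, v) = (2*pi/5, -3*pi/5): H = -1/6.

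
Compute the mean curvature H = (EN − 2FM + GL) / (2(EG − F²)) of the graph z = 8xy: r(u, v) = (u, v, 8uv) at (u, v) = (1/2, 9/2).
H = -1152*sqrt(1313)/1723969

With E = 64*v^2 + 1, F = 64*u*v, G = 64*u^2 + 1, L = 0, M = 8/sqrt(64*u^2 + 64*v^2 + 1), N = 0, assemble
  H = (EN − 2FM + GL) / (2(EG − F²)) = -512*u*v/(64*u^2 + 64*v^2 + 1)^(3/2).
At (u, v) = (1/2, 9/2): H = -1152*sqrt(1313)/1723969.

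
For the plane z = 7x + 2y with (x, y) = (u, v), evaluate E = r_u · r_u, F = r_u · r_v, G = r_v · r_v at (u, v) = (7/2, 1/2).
E = 50;  F = 14;  G = 5

Partials: r_u = (1, 0, 7), r_v = (0, 1, 2). As functions of (u, v):
  E = r_u · r_u = 50,
  F = r_u · r_v = 14,
  G = r_v · r_v = 5.
Evaluating at (u, v) = (7/2, 1/2): E = 50, F = 14, G = 5.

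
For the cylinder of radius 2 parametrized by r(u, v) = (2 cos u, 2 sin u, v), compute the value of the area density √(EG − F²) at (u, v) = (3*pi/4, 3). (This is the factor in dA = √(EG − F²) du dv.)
√(EG − F²)|_{(3*pi/4, 3)} = 2

E = 4, F = 0, G = 1, so EG − F² = 4. Taking the positive square root: √(EG − F²) = 2. At (u, v) = (3*pi/4, 3): 2.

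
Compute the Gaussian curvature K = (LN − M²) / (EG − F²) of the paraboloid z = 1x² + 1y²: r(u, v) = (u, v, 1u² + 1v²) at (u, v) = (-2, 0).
K = 4/289

Coefficients of the first fundamental form: E = 4*u^2 + 1, F = 4*u*v, G = 4*v^2 + 1.
Coefficients of the second fundamental form: L = 2/sqrt(4*u^2 + 4*v^2 + 1), M = 0, N = 2/sqrt(4*u^2 + 4*v^2 + 1).
Assemble K = (LN − M²)/(EG − F²) = 4/(16*u^4 + 32*u^2*v^2 + 8*u^2 + 16*v^4 + 8*v^2 + 1). At (u, v) = (-2, 0): K = 4/289.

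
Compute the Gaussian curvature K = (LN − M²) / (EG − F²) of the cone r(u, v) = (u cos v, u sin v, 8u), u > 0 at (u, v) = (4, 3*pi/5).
K = 0

Coefficients of the first fundamental form: E = 65, F = 0, G = u^2.
Coefficients of the second fundamental form: L = 0, M = 0, N = 8*sqrt(65)*u^2/(65*Abs(u)).
Assemble K = (LN − M²)/(EG − F²) = 0. At (u, v) = (4, 3*pi/5): K = 0.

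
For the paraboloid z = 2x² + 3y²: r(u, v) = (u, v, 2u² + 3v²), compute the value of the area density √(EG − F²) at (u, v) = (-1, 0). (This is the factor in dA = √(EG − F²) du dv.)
√(EG − F²)|_{(-1, 0)} = sqrt(17)

E = 16*u^2 + 1, F = 24*u*v, G = 36*v^2 + 1, so EG − F² = 16*u^2 + 36*v^2 + 1. Taking the positive square root: √(EG − F²) = sqrt(16*u^2 + 36*v^2 + 1). At (u, v) = (-1, 0): sqrt(17).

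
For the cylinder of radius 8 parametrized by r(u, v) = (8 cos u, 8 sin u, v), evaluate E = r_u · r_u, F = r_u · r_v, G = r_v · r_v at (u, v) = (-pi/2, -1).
E = 64;  F = 0;  G = 1

Partials: r_u = (-8*sin(u), 8*cos(u), 0), r_v = (0, 0, 1). As functions of (u, v):
  E = r_u · r_u = 64,
  F = r_u · r_v = 0,
  G = r_v · r_v = 1.
Evaluating at (u, v) = (-pi/2, -1): E = 64, F = 0, G = 1.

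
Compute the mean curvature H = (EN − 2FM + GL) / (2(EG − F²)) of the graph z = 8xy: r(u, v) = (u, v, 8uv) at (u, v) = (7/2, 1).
H = -1792*sqrt(849)/720801

With E = 64*v^2 + 1, F = 64*u*v, G = 64*u^2 + 1, L = 0, M = 8/sqrt(64*u^2 + 64*v^2 + 1), N = 0, assemble
  H = (EN − 2FM + GL) / (2(EG − F²)) = -512*u*v/(64*u^2 + 64*v^2 + 1)^(3/2).
At (u, v) = (7/2, 1): H = -1792*sqrt(849)/720801.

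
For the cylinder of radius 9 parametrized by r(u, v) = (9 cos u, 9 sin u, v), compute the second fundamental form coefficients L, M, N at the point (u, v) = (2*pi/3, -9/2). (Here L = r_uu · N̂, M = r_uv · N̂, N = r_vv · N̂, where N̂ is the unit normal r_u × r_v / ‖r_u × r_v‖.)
L = -9;  M = 0;  N = 0

Compute the unit normal N̂(u, v) = (cos(u), sin(u), 0), and the second partials r_uu, r_uv, r_vv. Take dot products:
  L(u, v) = r_uu · N̂ = -9,
  M(u, v) = r_uv · N̂ = 0,
  N(u, v) = r_vv · N̂ = 0.
Evaluating at (u, v) = (2*pi/3, -9/2):
  L = -9, M = 0, N = 0.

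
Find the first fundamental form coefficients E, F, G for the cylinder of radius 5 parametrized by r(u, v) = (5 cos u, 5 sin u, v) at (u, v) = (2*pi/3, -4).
E = 25;  F = 0;  G = 1

Partials: r_u = (-5*sin(u), 5*cos(u), 0), r_v = (0, 0, 1). As functions of (u, v):
  E = r_u · r_u = 25,
  F = r_u · r_v = 0,
  G = r_v · r_v = 1.
Evaluating at (u, v) = (2*pi/3, -4): E = 25, F = 0, G = 1.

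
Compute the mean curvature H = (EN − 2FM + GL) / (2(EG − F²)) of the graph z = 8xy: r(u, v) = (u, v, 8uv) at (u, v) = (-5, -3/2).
H = -768*sqrt(1745)/609005

With E = 64*v^2 + 1, F = 64*u*v, G = 64*u^2 + 1, L = 0, M = 8/sqrt(64*u^2 + 64*v^2 + 1), N = 0, assemble
  H = (EN − 2FM + GL) / (2(EG − F²)) = -512*u*v/(64*u^2 + 64*v^2 + 1)^(3/2).
At (u, v) = (-5, -3/2): H = -768*sqrt(1745)/609005.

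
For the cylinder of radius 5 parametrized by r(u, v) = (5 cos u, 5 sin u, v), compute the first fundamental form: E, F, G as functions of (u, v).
E = 25;  F = 0;  G = 1

Compute partials: r_u = (-5*sin(u), 5*cos(u), 0), r_v = (0, 0, 1). Then
  E = r_u · r_u = 25,
  F = r_u · r_v = 0,
  G = r_v · r_v = 1.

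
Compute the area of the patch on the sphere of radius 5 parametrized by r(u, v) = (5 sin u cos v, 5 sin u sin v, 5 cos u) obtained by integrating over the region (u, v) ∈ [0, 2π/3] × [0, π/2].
Area = 75*pi/4

Area = ∫∫ √(EG − F²) du dv with √(EG − F²) = 25*Abs(sin(u)). Integrating over [0, 2π/3] × [0, π/2] gives 75*pi/4.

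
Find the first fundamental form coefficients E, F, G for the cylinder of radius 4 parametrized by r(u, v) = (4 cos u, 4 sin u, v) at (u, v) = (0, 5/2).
E = 16;  F = 0;  G = 1

Partials: r_u = (-4*sin(u), 4*cos(u), 0), r_v = (0, 0, 1). As functions of (u, v):
  E = r_u · r_u = 16,
  F = r_u · r_v = 0,
  G = r_v · r_v = 1.
Evaluating at (u, v) = (0, 5/2): E = 16, F = 0, G = 1.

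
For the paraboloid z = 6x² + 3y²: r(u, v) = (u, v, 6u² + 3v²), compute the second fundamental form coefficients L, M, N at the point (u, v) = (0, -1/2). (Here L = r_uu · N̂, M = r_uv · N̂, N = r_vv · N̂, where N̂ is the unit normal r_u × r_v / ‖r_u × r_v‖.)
L = 6*sqrt(10)/5;  M = 0;  N = 3*sqrt(10)/5

Compute the unit normal N̂(u, v) = (-12*u/sqrt(144*u^2 + 36*v^2 + 1), -6*v/sqrt(144*u^2 + 36*v^2 + 1), 1/sqrt(144*u^2 + 36*v^2 + 1)), and the second partials r_uu, r_uv, r_vv. Take dot products:
  L(u, v) = r_uu · N̂ = 12/sqrt(144*u^2 + 36*v^2 + 1),
  M(u, v) = r_uv · N̂ = 0,
  N(u, v) = r_vv · N̂ = 6/sqrt(144*u^2 + 36*v^2 + 1).
Evaluating at (u, v) = (0, -1/2):
  L = 6*sqrt(10)/5, M = 0, N = 3*sqrt(10)/5.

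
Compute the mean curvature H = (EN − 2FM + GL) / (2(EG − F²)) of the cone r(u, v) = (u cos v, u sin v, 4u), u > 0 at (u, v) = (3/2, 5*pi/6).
H = 4*sqrt(17)/51

With E = 17, F = 0, G = u^2, L = 0, M = 0, N = 4*sqrt(17)*u^2/(17*Abs(u)), assemble
  H = (EN − 2FM + GL) / (2(EG − F²)) = 2*sqrt(17)/(17*Abs(u)).
At (u, v) = (3/2, 5*pi/6): H = 4*sqrt(17)/51.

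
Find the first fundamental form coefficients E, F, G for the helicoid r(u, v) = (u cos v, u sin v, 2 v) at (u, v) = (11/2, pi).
E = 1;  F = 0;  G = 137/4

Partials: r_u = (cos(v), sin(v), 0), r_v = (-u*sin(v), u*cos(v), 2). As functions of (u, v):
  E = r_u · r_u = 1,
  F = r_u · r_v = 0,
  G = r_v · r_v = u^2 + 4.
Evaluating at (u, v) = (11/2, pi): E = 1, F = 0, G = 137/4.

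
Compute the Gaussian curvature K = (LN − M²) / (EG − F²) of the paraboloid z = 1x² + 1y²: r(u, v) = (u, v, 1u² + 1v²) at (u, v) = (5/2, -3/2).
K = 4/1225

Coefficients of the first fundamental form: E = 4*u^2 + 1, F = 4*u*v, G = 4*v^2 + 1.
Coefficients of the second fundamental form: L = 2/sqrt(4*u^2 + 4*v^2 + 1), M = 0, N = 2/sqrt(4*u^2 + 4*v^2 + 1).
Assemble K = (LN − M²)/(EG − F²) = 4/(16*u^4 + 32*u^2*v^2 + 8*u^2 + 16*v^4 + 8*v^2 + 1). At (u, v) = (5/2, -3/2): K = 4/1225.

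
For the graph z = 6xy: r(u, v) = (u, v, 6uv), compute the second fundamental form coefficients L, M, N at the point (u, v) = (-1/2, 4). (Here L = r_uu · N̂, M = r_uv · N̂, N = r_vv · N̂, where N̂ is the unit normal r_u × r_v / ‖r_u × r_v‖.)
L = 0;  M = 3*sqrt(586)/293;  N = 0

Compute the unit normal N̂(u, v) = (-6*v/sqrt(36*u^2 + 36*v^2 + 1), -6*u/sqrt(36*u^2 + 36*v^2 + 1), 1/sqrt(36*u^2 + 36*v^2 + 1)), and the second partials r_uu, r_uv, r_vv. Take dot products:
  L(u, v) = r_uu · N̂ = 0,
  M(u, v) = r_uv · N̂ = 6/sqrt(36*u^2 + 36*v^2 + 1),
  N(u, v) = r_vv · N̂ = 0.
Evaluating at (u, v) = (-1/2, 4):
  L = 0, M = 3*sqrt(586)/293, N = 0.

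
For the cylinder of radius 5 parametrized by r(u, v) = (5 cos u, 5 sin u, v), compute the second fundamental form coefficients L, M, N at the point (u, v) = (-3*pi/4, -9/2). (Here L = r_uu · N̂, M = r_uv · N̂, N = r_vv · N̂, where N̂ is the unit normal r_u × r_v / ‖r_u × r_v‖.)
L = -5;  M = 0;  N = 0

Compute the unit normal N̂(u, v) = (cos(u), sin(u), 0), and the second partials r_uu, r_uv, r_vv. Take dot products:
  L(u, v) = r_uu · N̂ = -5,
  M(u, v) = r_uv · N̂ = 0,
  N(u, v) = r_vv · N̂ = 0.
Evaluating at (u, v) = (-3*pi/4, -9/2):
  L = -5, M = 0, N = 0.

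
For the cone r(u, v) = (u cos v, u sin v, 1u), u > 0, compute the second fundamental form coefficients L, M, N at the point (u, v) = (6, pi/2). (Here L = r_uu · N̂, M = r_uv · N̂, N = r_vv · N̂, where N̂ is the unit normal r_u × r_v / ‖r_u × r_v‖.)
L = 0;  M = 0;  N = 3*sqrt(2)

Compute the unit normal N̂(u, v) = (-sqrt(2)*u*cos(v)/(2*Abs(u)), -sqrt(2)*u*sin(v)/(2*Abs(u)), sqrt(2)*u/(2*Abs(u))), and the second partials r_uu, r_uv, r_vv. Take dot products:
  L(u, v) = r_uu · N̂ = 0,
  M(u, v) = r_uv · N̂ = 0,
  N(u, v) = r_vv · N̂ = sqrt(2)*u^2/(2*Abs(u)).
Evaluating at (u, v) = (6, pi/2):
  L = 0, M = 0, N = 3*sqrt(2).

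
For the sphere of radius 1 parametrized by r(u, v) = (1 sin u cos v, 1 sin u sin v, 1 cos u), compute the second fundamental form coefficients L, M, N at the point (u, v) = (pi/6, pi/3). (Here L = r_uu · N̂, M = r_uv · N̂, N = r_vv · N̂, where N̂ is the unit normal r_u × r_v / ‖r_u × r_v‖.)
L = -1;  M = 0;  N = -1/4

Compute the unit normal N̂(u, v) = (sin(u)^2*cos(v)/Abs(sin(u)), sin(u)^2*sin(v)/Abs(sin(u)), sin(2*u)/(2*Abs(sin(u)))), and the second partials r_uu, r_uv, r_vv. Take dot products:
  L(u, v) = r_uu · N̂ = -sin(u)/Abs(sin(u)),
  M(u, v) = r_uv · N̂ = 0,
  N(u, v) = r_vv · N̂ = -sin(u)^3/Abs(sin(u)).
Evaluating at (u, v) = (pi/6, pi/3):
  L = -1, M = 0, N = -1/4.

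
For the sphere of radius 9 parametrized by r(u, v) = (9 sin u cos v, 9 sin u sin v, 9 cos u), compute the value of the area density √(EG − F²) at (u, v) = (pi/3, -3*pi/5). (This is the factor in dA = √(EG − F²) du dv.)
√(EG − F²)|_{(pi/3, -3*pi/5)} = 81*sqrt(3)/2

E = 81, F = 0, G = 81*sin(u)^2, so EG − F² = 6561*sin(u)^2. Taking the positive square root: √(EG − F²) = 81*Abs(sin(u)). At (u, v) = (pi/3, -3*pi/5): 81*sqrt(3)/2.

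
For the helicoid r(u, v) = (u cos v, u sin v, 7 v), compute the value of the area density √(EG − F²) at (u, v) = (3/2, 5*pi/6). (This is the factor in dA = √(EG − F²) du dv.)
√(EG − F²)|_{(3/2, 5*pi/6)} = sqrt(205)/2

E = 1, F = 0, G = u^2 + 49, so EG − F² = u^2 + 49. Taking the positive square root: √(EG − F²) = sqrt(u^2 + 49). At (u, v) = (3/2, 5*pi/6): sqrt(205)/2.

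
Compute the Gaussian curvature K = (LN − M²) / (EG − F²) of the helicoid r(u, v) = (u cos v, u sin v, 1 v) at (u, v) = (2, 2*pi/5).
K = -1/25

Coefficients of the first fundamental form: E = 1, F = 0, G = u^2 + 1.
Coefficients of the second fundamental form: L = 0, M = -1/sqrt(u^2 + 1), N = 0.
Assemble K = (LN − M²)/(EG − F²) = -1/(u^2 + 1)^2. At (u, v) = (2, 2*pi/5): K = -1/25.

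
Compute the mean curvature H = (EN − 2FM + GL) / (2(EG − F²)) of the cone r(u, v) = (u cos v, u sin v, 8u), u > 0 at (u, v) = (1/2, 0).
H = 8*sqrt(65)/65

With E = 65, F = 0, G = u^2, L = 0, M = 0, N = 8*sqrt(65)*u^2/(65*Abs(u)), assemble
  H = (EN − 2FM + GL) / (2(EG − F²)) = 4*sqrt(65)/(65*Abs(u)).
At (u, v) = (1/2, 0): H = 8*sqrt(65)/65.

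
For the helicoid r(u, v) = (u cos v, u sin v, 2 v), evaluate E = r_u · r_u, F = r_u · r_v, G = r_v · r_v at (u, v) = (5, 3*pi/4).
E = 1;  F = 0;  G = 29

Partials: r_u = (cos(v), sin(v), 0), r_v = (-u*sin(v), u*cos(v), 2). As functions of (u, v):
  E = r_u · r_u = 1,
  F = r_u · r_v = 0,
  G = r_v · r_v = u^2 + 4.
Evaluating at (u, v) = (5, 3*pi/4): E = 1, F = 0, G = 29.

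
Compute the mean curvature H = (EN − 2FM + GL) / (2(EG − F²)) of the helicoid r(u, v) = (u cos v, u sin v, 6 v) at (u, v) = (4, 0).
H = 0

With E = 1, F = 0, G = u^2 + 36, L = 0, M = -6/sqrt(u^2 + 36), N = 0, assemble
  H = (EN − 2FM + GL) / (2(EG − F²)) = 0.
At (u, v) = (4, 0): H = 0.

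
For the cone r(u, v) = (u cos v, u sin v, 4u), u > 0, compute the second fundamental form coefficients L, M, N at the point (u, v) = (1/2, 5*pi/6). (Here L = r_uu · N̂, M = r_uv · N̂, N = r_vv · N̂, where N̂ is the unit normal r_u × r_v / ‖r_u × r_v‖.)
L = 0;  M = 0;  N = 2*sqrt(17)/17

Compute the unit normal N̂(u, v) = (-4*sqrt(17)*u*cos(v)/(17*Abs(u)), -4*sqrt(17)*u*sin(v)/(17*Abs(u)), sqrt(17)*u/(17*Abs(u))), and the second partials r_uu, r_uv, r_vv. Take dot products:
  L(u, v) = r_uu · N̂ = 0,
  M(u, v) = r_uv · N̂ = 0,
  N(u, v) = r_vv · N̂ = 4*sqrt(17)*u^2/(17*Abs(u)).
Evaluating at (u, v) = (1/2, 5*pi/6):
  L = 0, M = 0, N = 2*sqrt(17)/17.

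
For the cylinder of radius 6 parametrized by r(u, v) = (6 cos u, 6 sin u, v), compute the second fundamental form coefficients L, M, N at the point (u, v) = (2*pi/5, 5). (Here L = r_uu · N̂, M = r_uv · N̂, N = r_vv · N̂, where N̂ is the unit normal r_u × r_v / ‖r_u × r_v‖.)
L = -6;  M = 0;  N = 0

Compute the unit normal N̂(u, v) = (cos(u), sin(u), 0), and the second partials r_uu, r_uv, r_vv. Take dot products:
  L(u, v) = r_uu · N̂ = -6,
  M(u, v) = r_uv · N̂ = 0,
  N(u, v) = r_vv · N̂ = 0.
Evaluating at (u, v) = (2*pi/5, 5):
  L = -6, M = 0, N = 0.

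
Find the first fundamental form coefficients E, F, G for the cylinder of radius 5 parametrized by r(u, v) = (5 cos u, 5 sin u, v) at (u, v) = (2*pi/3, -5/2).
E = 25;  F = 0;  G = 1

Partials: r_u = (-5*sin(u), 5*cos(u), 0), r_v = (0, 0, 1). As functions of (u, v):
  E = r_u · r_u = 25,
  F = r_u · r_v = 0,
  G = r_v · r_v = 1.
Evaluating at (u, v) = (2*pi/3, -5/2): E = 25, F = 0, G = 1.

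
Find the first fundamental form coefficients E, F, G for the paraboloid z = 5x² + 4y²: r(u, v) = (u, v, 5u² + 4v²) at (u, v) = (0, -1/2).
E = 1;  F = 0;  G = 17

Partials: r_u = (1, 0, 10*u), r_v = (0, 1, 8*v). As functions of (u, v):
  E = r_u · r_u = 100*u^2 + 1,
  F = r_u · r_v = 80*u*v,
  G = r_v · r_v = 64*v^2 + 1.
Evaluating at (u, v) = (0, -1/2): E = 1, F = 0, G = 17.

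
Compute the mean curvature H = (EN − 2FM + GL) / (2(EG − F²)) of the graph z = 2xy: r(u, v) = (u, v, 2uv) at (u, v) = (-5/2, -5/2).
H = -50*sqrt(51)/2601

With E = 4*v^2 + 1, F = 4*u*v, G = 4*u^2 + 1, L = 0, M = 2/sqrt(4*u^2 + 4*v^2 + 1), N = 0, assemble
  H = (EN − 2FM + GL) / (2(EG − F²)) = -8*u*v/(4*u^2 + 4*v^2 + 1)^(3/2).
At (u, v) = (-5/2, -5/2): H = -50*sqrt(51)/2601.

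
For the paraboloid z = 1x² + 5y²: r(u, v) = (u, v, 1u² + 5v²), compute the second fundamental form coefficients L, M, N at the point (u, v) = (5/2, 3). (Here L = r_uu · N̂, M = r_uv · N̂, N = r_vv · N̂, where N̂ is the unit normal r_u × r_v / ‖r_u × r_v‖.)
L = sqrt(926)/463;  M = 0;  N = 5*sqrt(926)/463

Compute the unit normal N̂(u, v) = (-2*u/sqrt(4*u^2 + 100*v^2 + 1), -10*v/sqrt(4*u^2 + 100*v^2 + 1), 1/sqrt(4*u^2 + 100*v^2 + 1)), and the second partials r_uu, r_uv, r_vv. Take dot products:
  L(u, v) = r_uu · N̂ = 2/sqrt(4*u^2 + 100*v^2 + 1),
  M(u, v) = r_uv · N̂ = 0,
  N(u, v) = r_vv · N̂ = 10/sqrt(4*u^2 + 100*v^2 + 1).
Evaluating at (u, v) = (5/2, 3):
  L = sqrt(926)/463, M = 0, N = 5*sqrt(926)/463.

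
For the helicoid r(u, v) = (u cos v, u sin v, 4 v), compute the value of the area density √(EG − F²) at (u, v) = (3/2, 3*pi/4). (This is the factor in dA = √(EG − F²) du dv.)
√(EG − F²)|_{(3/2, 3*pi/4)} = sqrt(73)/2

E = 1, F = 0, G = u^2 + 16, so EG − F² = u^2 + 16. Taking the positive square root: √(EG − F²) = sqrt(u^2 + 16). At (u, v) = (3/2, 3*pi/4): sqrt(73)/2.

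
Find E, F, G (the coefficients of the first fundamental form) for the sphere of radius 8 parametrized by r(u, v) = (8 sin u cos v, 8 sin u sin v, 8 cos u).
E = 64;  F = 0;  G = 64*sin(u)^2

Compute partials: r_u = (8*cos(u)*cos(v), 8*sin(v)*cos(u), -8*sin(u)), r_v = (-8*sin(u)*sin(v), 8*sin(u)*cos(v), 0). Then
  E = r_u · r_u = 64,
  F = r_u · r_v = 0,
  G = r_v · r_v = 64*sin(u)^2.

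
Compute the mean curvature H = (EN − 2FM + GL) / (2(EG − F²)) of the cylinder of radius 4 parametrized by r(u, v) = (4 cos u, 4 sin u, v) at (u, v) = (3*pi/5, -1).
H = -1/8

With E = 16, F = 0, G = 1, L = -4, M = 0, N = 0, assemble
  H = (EN − 2FM + GL) / (2(EG − F²)) = -1/8.
At (u, v) = (3*pi/5, -1): H = -1/8.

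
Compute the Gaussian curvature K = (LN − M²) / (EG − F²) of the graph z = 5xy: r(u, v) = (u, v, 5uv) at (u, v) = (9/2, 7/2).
K = -100/2647129

Coefficients of the first fundamental form: E = 25*v^2 + 1, F = 25*u*v, G = 25*u^2 + 1.
Coefficients of the second fundamental form: L = 0, M = 5/sqrt(25*u^2 + 25*v^2 + 1), N = 0.
Assemble K = (LN − M²)/(EG − F²) = -25/(625*u^4 + 1250*u^2*v^2 + 50*u^2 + 625*v^4 + 50*v^2 + 1). At (u, v) = (9/2, 7/2): K = -100/2647129.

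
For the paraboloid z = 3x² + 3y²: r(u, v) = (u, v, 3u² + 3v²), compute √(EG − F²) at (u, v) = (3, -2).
√(EG − F²)|_{(3, -2)} = sqrt(469)

E = 36*u^2 + 1, F = 36*u*v, G = 36*v^2 + 1; EG − F² = 36*u^2 + 36*v^2 + 1; √(EG − F²) = sqrt(36*u^2 + 36*v^2 + 1). At the given point: sqrt(469).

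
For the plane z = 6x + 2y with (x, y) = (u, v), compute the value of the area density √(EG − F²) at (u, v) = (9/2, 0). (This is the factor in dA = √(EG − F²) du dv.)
√(EG − F²)|_{(9/2, 0)} = sqrt(41)

E = 37, F = 12, G = 5, so EG − F² = 41. Taking the positive square root: √(EG − F²) = sqrt(41). At (u, v) = (9/2, 0): sqrt(41).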